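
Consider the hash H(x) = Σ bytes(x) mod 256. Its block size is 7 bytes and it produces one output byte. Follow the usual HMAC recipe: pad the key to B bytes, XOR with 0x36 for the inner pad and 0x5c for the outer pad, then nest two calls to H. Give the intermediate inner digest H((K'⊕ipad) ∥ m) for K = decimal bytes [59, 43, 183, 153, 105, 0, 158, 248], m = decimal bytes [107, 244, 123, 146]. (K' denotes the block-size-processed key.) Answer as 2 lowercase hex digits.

33

Key decimal bytes [59, 43, 183, 153, 105, 0, 158, 248] = 3b 2b b7 99 69 00 9e f8 is 8 bytes > B = 7, so hash it first: H(key) = b5, then zero-pad to 7 bytes: K' = b5 00 00 00 00 00 00.
K' ⊕ ipad = 83 36 36 36 36 36 36.
Inner input = 83 36 36 36 36 36 36 ∥ 6b f4 7b 92.
Inner hash: sum = 131+54+54+54+54+54+54+107+244+123+146 = 1075; mod 256 = 51 → 33.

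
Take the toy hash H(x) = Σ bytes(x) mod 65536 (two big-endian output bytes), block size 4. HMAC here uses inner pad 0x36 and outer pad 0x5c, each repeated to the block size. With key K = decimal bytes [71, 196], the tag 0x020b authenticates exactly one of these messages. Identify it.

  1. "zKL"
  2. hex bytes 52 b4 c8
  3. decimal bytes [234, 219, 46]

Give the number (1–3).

2

Key decimal bytes [71, 196] = 47 c4 is 2 bytes ≤ B = 4; zero-pad to 4 bytes: K' = 47 c4 00 00.
K' ⊕ ipad = 71 f2 36 36; K' ⊕ opad = 1b 98 5c 5c.
m1: inner = H(71 f2 36 36 7a 4b 4c) = 02 e0; tag = H(1b 98 5c 5c 02 e0) = 024d
m2: inner = H(71 f2 36 36 52 b4 c8) = 03 9d; tag = H(1b 98 5c 5c 03 9d) = 020b ← matches
m3: inner = H(71 f2 36 36 ea db 2e) = 03 c2; tag = H(1b 98 5c 5c 03 c2) = 0230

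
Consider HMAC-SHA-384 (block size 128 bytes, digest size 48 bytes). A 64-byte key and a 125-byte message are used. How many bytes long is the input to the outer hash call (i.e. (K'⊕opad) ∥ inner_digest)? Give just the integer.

176

Key is 64 ≤ 128 bytes, zero-padded: |K'| = 128.
Outer input = (K'⊕opad) ∥ H(inner) → 128 + 48 = 176 bytes.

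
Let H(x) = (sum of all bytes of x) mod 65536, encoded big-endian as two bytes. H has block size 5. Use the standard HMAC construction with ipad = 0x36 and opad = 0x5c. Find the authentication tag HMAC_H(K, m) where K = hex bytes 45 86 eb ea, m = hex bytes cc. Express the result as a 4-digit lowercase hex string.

Key hex bytes 45 86 eb ea is 4 bytes ≤ B = 5; zero-pad to 5 bytes: K' = 45 86 eb ea 00.
K' ⊕ ipad = 73 b0 dd dc 36.  K' ⊕ opad = 19 da b7 b6 5c.
Inner input = (K'⊕ipad) ∥ m = 73 b0 dd dc 36 ∥ cc.
Inner hash: sum = 115+176+221+220+54+204 = 990 → 03 de.
Outer input = (K'⊕opad) ∥ inner = 19 da b7 b6 5c ∥ 03 de.
Outer hash (tag): sum = 25+218+183+182+92+3+222 = 925 → 03 9d.

039d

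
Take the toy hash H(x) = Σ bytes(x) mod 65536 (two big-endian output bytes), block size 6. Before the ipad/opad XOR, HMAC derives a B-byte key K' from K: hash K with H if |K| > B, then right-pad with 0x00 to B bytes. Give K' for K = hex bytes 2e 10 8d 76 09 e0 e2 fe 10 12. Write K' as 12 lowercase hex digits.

|K| = 10 > B = 6, so first hash the key.
H(K): sum = 46+16+141+118+9+224+226+254+16+18 = 1068 → 04 2c.
Zero-pad H(K) = 04 2c to 6 bytes: K' = 04 2c 00 00 00 00.

042c00000000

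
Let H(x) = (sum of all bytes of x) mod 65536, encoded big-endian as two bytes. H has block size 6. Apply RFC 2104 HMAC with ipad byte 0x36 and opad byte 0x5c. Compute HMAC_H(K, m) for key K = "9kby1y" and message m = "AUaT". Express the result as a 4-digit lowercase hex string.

Key "9kby1y" = 39 6b 62 79 31 79 is exactly B = 6 bytes: K' = 39 6b 62 79 31 79.
K' ⊕ ipad = 0f 5d 54 4f 07 4f.  K' ⊕ opad = 65 37 3e 25 6d 25.
Inner input = (K'⊕ipad) ∥ m = 0f 5d 54 4f 07 4f ∥ 41 55 61 54.
Inner hash: sum = 15+93+84+79+7+79+65+85+97+84 = 688 → 02 b0.
Outer input = (K'⊕opad) ∥ inner = 65 37 3e 25 6d 25 ∥ 02 b0.
Outer hash (tag): sum = 101+55+62+37+109+37+2+176 = 579 → 02 43.

0243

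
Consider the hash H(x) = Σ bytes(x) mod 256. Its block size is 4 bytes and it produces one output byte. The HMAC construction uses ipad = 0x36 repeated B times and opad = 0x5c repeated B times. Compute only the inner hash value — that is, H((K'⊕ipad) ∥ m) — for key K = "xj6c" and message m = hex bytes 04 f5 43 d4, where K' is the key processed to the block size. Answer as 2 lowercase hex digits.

0f

Key "xj6c" = 78 6a 36 63 is exactly B = 4 bytes: K' = 78 6a 36 63.
K' ⊕ ipad = 4e 5c 00 55.
Inner input = 4e 5c 00 55 ∥ 04 f5 43 d4.
Inner hash: sum = 78+92+0+85+4+245+67+212 = 783; mod 256 = 15 → 0f.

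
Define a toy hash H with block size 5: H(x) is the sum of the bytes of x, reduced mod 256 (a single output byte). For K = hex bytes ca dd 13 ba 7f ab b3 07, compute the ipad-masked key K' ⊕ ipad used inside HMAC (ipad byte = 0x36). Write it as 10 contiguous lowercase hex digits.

6e36363636

Key hex bytes ca dd 13 ba 7f ab b3 07 is 8 bytes > B = 5, so hash it first: H(key) = 58, then zero-pad to 5 bytes: K' = 58 00 00 00 00.
XOR each byte with 0x36: 58⊕36=6e, 00⊕36=36, 00⊕36=36, 00⊕36=36, 00⊕36=36.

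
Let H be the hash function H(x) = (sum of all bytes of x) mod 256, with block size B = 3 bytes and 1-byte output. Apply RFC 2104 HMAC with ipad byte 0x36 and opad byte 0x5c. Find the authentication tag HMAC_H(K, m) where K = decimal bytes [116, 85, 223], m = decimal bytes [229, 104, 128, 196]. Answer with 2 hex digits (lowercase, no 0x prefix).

Key decimal bytes [116, 85, 223] = 74 55 df is exactly B = 3 bytes: K' = 74 55 df.
K' ⊕ ipad = 42 63 e9.  K' ⊕ opad = 28 09 83.
Inner input = (K'⊕ipad) ∥ m = 42 63 e9 ∥ e5 68 80 c4.
Inner hash: sum = 66+99+233+229+104+128+196 = 1055; mod 256 = 31 → 1f.
Outer input = (K'⊕opad) ∥ inner = 28 09 83 ∥ 1f.
Outer hash (tag): sum = 40+9+131+31 = 211 → d3.

d3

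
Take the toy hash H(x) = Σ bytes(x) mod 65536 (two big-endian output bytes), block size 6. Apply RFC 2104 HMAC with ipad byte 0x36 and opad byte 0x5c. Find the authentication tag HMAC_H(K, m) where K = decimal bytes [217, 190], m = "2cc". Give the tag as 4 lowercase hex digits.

0321

Key decimal bytes [217, 190] = d9 be is 2 bytes ≤ B = 6; zero-pad to 6 bytes: K' = d9 be 00 00 00 00.
K' ⊕ ipad = ef 88 36 36 36 36.  K' ⊕ opad = 85 e2 5c 5c 5c 5c.
Inner input = (K'⊕ipad) ∥ m = ef 88 36 36 36 36 ∥ 32 63 63.
Inner hash: sum = 239+136+54+54+54+54+50+99+99 = 839 → 03 47.
Outer input = (K'⊕opad) ∥ inner = 85 e2 5c 5c 5c 5c ∥ 03 47.
Outer hash (tag): sum = 133+226+92+92+92+92+3+71 = 801 → 03 21.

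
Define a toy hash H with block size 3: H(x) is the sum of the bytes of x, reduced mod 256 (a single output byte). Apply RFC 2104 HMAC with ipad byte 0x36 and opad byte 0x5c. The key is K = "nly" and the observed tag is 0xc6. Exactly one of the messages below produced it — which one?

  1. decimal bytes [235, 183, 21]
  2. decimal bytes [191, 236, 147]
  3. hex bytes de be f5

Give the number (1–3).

2

Key "nly" = 6e 6c 79 is exactly B = 3 bytes: K' = 6e 6c 79.
K' ⊕ ipad = 58 5a 4f; K' ⊕ opad = 32 30 25.
m1: inner = H(58 5a 4f eb b7 15) = b8; tag = H(32 30 25 b8) = 3f
m2: inner = H(58 5a 4f bf ec 93) = 3f; tag = H(32 30 25 3f) = c6 ← matches
m3: inner = H(58 5a 4f de be f5) = 92; tag = H(32 30 25 92) = 19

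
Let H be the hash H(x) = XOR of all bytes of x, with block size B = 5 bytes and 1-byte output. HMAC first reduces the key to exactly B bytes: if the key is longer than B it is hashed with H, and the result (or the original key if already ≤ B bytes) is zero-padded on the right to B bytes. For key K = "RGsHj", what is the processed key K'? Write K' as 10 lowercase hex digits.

524773486a

Key "RGsHj" = 52 47 73 48 6a is exactly B = 5 bytes: K' = 52 47 73 48 6a.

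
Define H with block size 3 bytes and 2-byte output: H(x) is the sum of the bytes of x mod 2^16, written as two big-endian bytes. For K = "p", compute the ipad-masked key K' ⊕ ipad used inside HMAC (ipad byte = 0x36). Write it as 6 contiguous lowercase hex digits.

Key "p" = 70 is 1 byte ≤ B = 3; zero-pad to 3 bytes: K' = 70 00 00.
XOR each byte with 0x36: 70⊕36=46, 00⊕36=36, 00⊕36=36.

463636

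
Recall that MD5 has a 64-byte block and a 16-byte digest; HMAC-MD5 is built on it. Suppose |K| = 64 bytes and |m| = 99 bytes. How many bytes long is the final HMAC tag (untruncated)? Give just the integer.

16

The tag is one MD5 digest: 16 bytes.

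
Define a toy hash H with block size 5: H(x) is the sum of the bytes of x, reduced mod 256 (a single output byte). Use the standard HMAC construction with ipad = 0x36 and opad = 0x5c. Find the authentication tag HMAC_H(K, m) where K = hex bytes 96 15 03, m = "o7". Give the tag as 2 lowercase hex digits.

34

Key hex bytes 96 15 03 is 3 bytes ≤ B = 5; zero-pad to 5 bytes: K' = 96 15 03 00 00.
K' ⊕ ipad = a0 23 35 36 36.  K' ⊕ opad = ca 49 5f 5c 5c.
Inner input = (K'⊕ipad) ∥ m = a0 23 35 36 36 ∥ 6f 37.
Inner hash: sum = 160+35+53+54+54+111+55 = 522; mod 256 = 10 → 0a.
Outer input = (K'⊕opad) ∥ inner = ca 49 5f 5c 5c ∥ 0a.
Outer hash (tag): sum = 202+73+95+92+92+10 = 564; mod 256 = 52 → 34.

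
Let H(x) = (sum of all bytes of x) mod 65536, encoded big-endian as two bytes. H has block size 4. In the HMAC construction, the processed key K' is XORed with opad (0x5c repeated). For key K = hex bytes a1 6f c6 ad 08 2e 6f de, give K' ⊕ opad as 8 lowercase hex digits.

Key hex bytes a1 6f c6 ad 08 2e 6f de is 8 bytes > B = 4, so hash it first: H(key) = 04 06, then zero-pad to 4 bytes: K' = 04 06 00 00.
XOR each byte with 0x5c: 04⊕5c=58, 06⊕5c=5a, 00⊕5c=5c, 00⊕5c=5c.

585a5c5c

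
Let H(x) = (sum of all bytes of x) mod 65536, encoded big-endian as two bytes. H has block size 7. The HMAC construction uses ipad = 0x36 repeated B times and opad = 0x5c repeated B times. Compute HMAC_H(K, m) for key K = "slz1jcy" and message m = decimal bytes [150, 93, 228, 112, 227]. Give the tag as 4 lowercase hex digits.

01ad

Key "slz1jcy" = 73 6c 7a 31 6a 63 79 is exactly B = 7 bytes: K' = 73 6c 7a 31 6a 63 79.
K' ⊕ ipad = 45 5a 4c 07 5c 55 4f.  K' ⊕ opad = 2f 30 26 6d 36 3f 25.
Inner input = (K'⊕ipad) ∥ m = 45 5a 4c 07 5c 55 4f ∥ 96 5d e4 70 e3.
Inner hash: sum = 69+90+76+7+92+85+79+150+93+228+112+227 = 1308 → 05 1c.
Outer input = (K'⊕opad) ∥ inner = 2f 30 26 6d 36 3f 25 ∥ 05 1c.
Outer hash (tag): sum = 47+48+38+109+54+63+37+5+28 = 429 → 01 ad.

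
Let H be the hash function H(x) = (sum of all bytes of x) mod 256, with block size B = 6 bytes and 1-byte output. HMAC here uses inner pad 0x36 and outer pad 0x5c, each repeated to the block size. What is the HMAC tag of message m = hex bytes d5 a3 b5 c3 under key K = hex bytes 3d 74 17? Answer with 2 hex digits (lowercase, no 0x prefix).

e8

Key hex bytes 3d 74 17 is 3 bytes ≤ B = 6; zero-pad to 6 bytes: K' = 3d 74 17 00 00 00.
K' ⊕ ipad = 0b 42 21 36 36 36.  K' ⊕ opad = 61 28 4b 5c 5c 5c.
Inner input = (K'⊕ipad) ∥ m = 0b 42 21 36 36 36 ∥ d5 a3 b5 c3.
Inner hash: sum = 11+66+33+54+54+54+213+163+181+195 = 1024; mod 256 = 0 → 00.
Outer input = (K'⊕opad) ∥ inner = 61 28 4b 5c 5c 5c ∥ 00.
Outer hash (tag): sum = 97+40+75+92+92+92+0 = 488; mod 256 = 232 → e8.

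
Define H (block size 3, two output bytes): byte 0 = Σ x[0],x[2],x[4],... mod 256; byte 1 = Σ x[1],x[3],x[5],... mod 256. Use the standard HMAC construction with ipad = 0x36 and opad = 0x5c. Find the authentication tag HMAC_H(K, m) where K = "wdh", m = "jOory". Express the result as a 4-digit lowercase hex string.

Key "wdh" = 77 64 68 is exactly B = 3 bytes: K' = 77 64 68.
K' ⊕ ipad = 41 52 5e.  K' ⊕ opad = 2b 38 34.
Inner input = (K'⊕ipad) ∥ m = 41 52 5e ∥ 6a 4f 6f 72 79.
Inner hash: even-index sum = 352 mod 256 = 96; odd-index sum = 420 mod 256 = 164 → 60 a4.
Outer input = (K'⊕opad) ∥ inner = 2b 38 34 ∥ 60 a4.
Outer hash (tag): even-index sum = 259 mod 256 = 3; odd-index sum = 152 mod 256 = 152 → 03 98.

0398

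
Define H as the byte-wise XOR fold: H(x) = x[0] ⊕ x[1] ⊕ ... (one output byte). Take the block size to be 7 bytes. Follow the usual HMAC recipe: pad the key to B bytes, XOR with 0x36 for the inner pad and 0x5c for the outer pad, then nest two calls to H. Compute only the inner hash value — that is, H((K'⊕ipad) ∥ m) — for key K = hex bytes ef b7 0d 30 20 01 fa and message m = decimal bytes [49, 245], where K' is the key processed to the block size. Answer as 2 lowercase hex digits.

4c

Key hex bytes ef b7 0d 30 20 01 fa is exactly B = 7 bytes: K' = ef b7 0d 30 20 01 fa.
K' ⊕ ipad = d9 81 3b 06 16 37 cc.
Inner input = d9 81 3b 06 16 37 cc ∥ 31 f5.
Inner hash: XOR d9⊕81⊕3b⊕06⊕16⊕37⊕cc⊕31⊕f5 = 4c.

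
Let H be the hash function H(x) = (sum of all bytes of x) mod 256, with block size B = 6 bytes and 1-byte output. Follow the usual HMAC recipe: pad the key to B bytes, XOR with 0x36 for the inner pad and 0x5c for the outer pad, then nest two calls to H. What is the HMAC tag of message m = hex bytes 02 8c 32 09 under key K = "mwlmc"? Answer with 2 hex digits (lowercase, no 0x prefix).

Key "mwlmc" = 6d 77 6c 6d 63 is 5 bytes ≤ B = 6; zero-pad to 6 bytes: K' = 6d 77 6c 6d 63 00.
K' ⊕ ipad = 5b 41 5a 5b 55 36.  K' ⊕ opad = 31 2b 30 31 3f 5c.
Inner input = (K'⊕ipad) ∥ m = 5b 41 5a 5b 55 36 ∥ 02 8c 32 09.
Inner hash: sum = 91+65+90+91+85+54+2+140+50+9 = 677; mod 256 = 165 → a5.
Outer input = (K'⊕opad) ∥ inner = 31 2b 30 31 3f 5c ∥ a5.
Outer hash (tag): sum = 49+43+48+49+63+92+165 = 509; mod 256 = 253 → fd.

fd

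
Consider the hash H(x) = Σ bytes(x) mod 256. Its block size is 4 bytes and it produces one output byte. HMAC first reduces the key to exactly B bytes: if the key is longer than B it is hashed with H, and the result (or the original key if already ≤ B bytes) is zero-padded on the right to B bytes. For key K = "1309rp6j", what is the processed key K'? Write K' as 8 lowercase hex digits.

4f000000

|K| = 8 > B = 4, so first hash the key.
H(K): sum = 49+51+48+57+114+112+54+106 = 591; mod 256 = 79 → 4f.
Zero-pad H(K) = 4f to 4 bytes: K' = 4f 00 00 00.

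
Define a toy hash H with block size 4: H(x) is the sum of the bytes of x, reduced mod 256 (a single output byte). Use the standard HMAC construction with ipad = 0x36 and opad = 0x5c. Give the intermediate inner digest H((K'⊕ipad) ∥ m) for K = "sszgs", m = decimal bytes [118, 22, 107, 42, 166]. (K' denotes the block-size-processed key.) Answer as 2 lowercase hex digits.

75

Key "sszgs" = 73 73 7a 67 73 is 5 bytes > B = 4, so hash it first: H(key) = 3a, then zero-pad to 4 bytes: K' = 3a 00 00 00.
K' ⊕ ipad = 0c 36 36 36.
Inner input = 0c 36 36 36 ∥ 76 16 6b 2a a6.
Inner hash: sum = 12+54+54+54+118+22+107+42+166 = 629; mod 256 = 117 → 75.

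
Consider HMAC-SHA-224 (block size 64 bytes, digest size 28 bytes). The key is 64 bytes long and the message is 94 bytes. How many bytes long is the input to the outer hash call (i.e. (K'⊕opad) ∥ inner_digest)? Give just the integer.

92

Key is 64 ≤ 64 bytes, zero-padded: |K'| = 64.
Outer input = (K'⊕opad) ∥ H(inner) → 64 + 28 = 92 bytes.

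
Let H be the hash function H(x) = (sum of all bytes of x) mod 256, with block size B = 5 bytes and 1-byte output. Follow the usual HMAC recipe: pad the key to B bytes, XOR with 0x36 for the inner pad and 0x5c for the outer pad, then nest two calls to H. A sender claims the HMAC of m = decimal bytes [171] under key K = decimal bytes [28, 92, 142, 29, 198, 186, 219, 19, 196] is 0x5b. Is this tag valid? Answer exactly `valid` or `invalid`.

Key decimal bytes [28, 92, 142, 29, 198, 186, 219, 19, 196] = 1c 5c 8e 1d c6 ba db 13 c4 is 9 bytes > B = 5, so hash it first: H(key) = 55, then zero-pad to 5 bytes: K' = 55 00 00 00 00.
K' ⊕ ipad = 63 36 36 36 36; K' ⊕ opad = 09 5c 5c 5c 5c.
Inner hash: sum = 99+54+54+54+54+171 = 486; mod 256 = 230 → e6.
Outer hash (recomputed tag): sum = 9+92+92+92+92+230 = 607; mod 256 = 95 → 5f.
Recomputed tag = 5f; claimed = 5b → mismatch.

invalid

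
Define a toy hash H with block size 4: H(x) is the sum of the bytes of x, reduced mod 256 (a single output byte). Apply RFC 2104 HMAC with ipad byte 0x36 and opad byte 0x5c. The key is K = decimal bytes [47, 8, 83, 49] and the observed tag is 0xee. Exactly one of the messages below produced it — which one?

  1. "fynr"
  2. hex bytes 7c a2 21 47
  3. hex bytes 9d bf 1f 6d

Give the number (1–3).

3

Key decimal bytes [47, 8, 83, 49] = 2f 08 53 31 is exactly B = 4 bytes: K' = 2f 08 53 31.
K' ⊕ ipad = 19 3e 65 07; K' ⊕ opad = 73 54 0f 6d.
m1: inner = H(19 3e 65 07 66 79 6e 72) = 82; tag = H(73 54 0f 6d 82) = c5
m2: inner = H(19 3e 65 07 7c a2 21 47) = 49; tag = H(73 54 0f 6d 49) = 8c
m3: inner = H(19 3e 65 07 9d bf 1f 6d) = ab; tag = H(73 54 0f 6d ab) = ee ← matches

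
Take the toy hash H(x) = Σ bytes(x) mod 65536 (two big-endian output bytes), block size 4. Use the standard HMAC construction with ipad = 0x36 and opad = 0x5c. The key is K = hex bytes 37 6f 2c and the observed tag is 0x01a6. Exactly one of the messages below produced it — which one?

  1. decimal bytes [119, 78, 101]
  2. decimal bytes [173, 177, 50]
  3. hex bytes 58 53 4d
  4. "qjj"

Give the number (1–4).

2

Key hex bytes 37 6f 2c is 3 bytes ≤ B = 4; zero-pad to 4 bytes: K' = 37 6f 2c 00.
K' ⊕ ipad = 01 59 1a 36; K' ⊕ opad = 6b 33 70 5c.
m1: inner = H(01 59 1a 36 77 4e 65) = 01 d4; tag = H(6b 33 70 5c 01 d4) = 023f
m2: inner = H(01 59 1a 36 ad b1 32) = 02 3a; tag = H(6b 33 70 5c 02 3a) = 01a6 ← matches
m3: inner = H(01 59 1a 36 58 53 4d) = 01 a2; tag = H(6b 33 70 5c 01 a2) = 020d
m4: inner = H(01 59 1a 36 71 6a 6a) = 01 ef; tag = H(6b 33 70 5c 01 ef) = 025a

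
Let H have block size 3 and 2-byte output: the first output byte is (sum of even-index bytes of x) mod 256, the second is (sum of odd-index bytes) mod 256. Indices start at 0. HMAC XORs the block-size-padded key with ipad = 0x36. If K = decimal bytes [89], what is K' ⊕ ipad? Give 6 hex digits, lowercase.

6f3636

Key decimal bytes [89] = 59 is 1 byte ≤ B = 3; zero-pad to 3 bytes: K' = 59 00 00.
XOR each byte with 0x36: 59⊕36=6f, 00⊕36=36, 00⊕36=36.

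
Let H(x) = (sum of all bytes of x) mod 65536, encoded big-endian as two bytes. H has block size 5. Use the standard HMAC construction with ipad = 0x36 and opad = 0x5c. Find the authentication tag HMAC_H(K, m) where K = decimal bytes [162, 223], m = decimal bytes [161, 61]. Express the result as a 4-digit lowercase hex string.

0394

Key decimal bytes [162, 223] = a2 df is 2 bytes ≤ B = 5; zero-pad to 5 bytes: K' = a2 df 00 00 00.
K' ⊕ ipad = 94 e9 36 36 36.  K' ⊕ opad = fe 83 5c 5c 5c.
Inner input = (K'⊕ipad) ∥ m = 94 e9 36 36 36 ∥ a1 3d.
Inner hash: sum = 148+233+54+54+54+161+61 = 765 → 02 fd.
Outer input = (K'⊕opad) ∥ inner = fe 83 5c 5c 5c ∥ 02 fd.
Outer hash (tag): sum = 254+131+92+92+92+2+253 = 916 → 03 94.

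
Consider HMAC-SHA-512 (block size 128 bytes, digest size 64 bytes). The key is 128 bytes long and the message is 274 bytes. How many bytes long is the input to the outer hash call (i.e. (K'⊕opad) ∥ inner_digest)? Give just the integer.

192

Key is 128 ≤ 128 bytes, zero-padded: |K'| = 128.
Outer input = (K'⊕opad) ∥ H(inner) → 128 + 64 = 192 bytes.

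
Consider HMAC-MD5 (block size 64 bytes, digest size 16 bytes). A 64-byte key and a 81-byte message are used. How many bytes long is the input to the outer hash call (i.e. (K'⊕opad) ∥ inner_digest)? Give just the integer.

Key is 64 ≤ 64 bytes, zero-padded: |K'| = 64.
Outer input = (K'⊕opad) ∥ H(inner) → 64 + 16 = 80 bytes.

80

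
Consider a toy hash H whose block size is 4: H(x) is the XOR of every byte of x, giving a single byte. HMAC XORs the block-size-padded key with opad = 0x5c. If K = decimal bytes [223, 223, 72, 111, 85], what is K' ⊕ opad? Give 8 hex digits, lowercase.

Key decimal bytes [223, 223, 72, 111, 85] = df df 48 6f 55 is 5 bytes > B = 4, so hash it first: H(key) = 72, then zero-pad to 4 bytes: K' = 72 00 00 00.
XOR each byte with 0x5c: 72⊕5c=2e, 00⊕5c=5c, 00⊕5c=5c, 00⊕5c=5c.

2e5c5c5c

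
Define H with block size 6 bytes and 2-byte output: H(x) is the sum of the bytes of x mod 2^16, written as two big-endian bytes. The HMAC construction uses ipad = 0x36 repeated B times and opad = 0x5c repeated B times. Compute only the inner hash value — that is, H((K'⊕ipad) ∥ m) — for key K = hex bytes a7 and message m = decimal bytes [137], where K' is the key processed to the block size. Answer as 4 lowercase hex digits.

Key hex bytes a7 is 1 byte ≤ B = 6; zero-pad to 6 bytes: K' = a7 00 00 00 00 00.
K' ⊕ ipad = 91 36 36 36 36 36.
Inner input = 91 36 36 36 36 36 ∥ 89.
Inner hash: sum = 145+54+54+54+54+54+137 = 552 → 02 28.

0228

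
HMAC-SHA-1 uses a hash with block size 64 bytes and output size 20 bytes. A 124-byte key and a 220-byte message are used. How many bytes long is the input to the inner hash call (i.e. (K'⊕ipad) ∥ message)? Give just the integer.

Key is 124 > 64 bytes, so it is hashed to 20 bytes then zero-padded to 64: |K'| = 64.
Inner input = (K'⊕ipad) ∥ m → 64 + 220 = 284 bytes.

284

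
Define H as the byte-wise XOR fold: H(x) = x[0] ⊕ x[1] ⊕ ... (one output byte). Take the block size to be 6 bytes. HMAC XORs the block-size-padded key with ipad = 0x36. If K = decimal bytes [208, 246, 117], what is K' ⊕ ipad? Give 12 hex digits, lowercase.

e6c043363636

Key decimal bytes [208, 246, 117] = d0 f6 75 is 3 bytes ≤ B = 6; zero-pad to 6 bytes: K' = d0 f6 75 00 00 00.
XOR each byte with 0x36: d0⊕36=e6, f6⊕36=c0, 75⊕36=43, 00⊕36=36, 00⊕36=36, 00⊕36=36.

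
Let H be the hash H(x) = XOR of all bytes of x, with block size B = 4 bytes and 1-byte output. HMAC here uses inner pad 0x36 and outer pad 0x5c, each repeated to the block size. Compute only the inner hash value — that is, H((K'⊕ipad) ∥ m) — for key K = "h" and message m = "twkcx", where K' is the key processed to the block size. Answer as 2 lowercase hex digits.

Key "h" = 68 is 1 byte ≤ B = 4; zero-pad to 4 bytes: K' = 68 00 00 00.
K' ⊕ ipad = 5e 36 36 36.
Inner input = 5e 36 36 36 ∥ 74 77 6b 63 78.
Inner hash: XOR 5e⊕36⊕36⊕36⊕74⊕77⊕6b⊕63⊕78 = 1b.

1b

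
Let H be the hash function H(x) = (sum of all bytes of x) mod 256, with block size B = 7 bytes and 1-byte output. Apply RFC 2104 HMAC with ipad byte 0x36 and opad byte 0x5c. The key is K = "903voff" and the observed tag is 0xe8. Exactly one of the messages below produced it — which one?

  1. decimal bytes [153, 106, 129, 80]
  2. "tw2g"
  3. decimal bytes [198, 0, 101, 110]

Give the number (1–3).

2

Key "903voff" = 39 30 33 76 6f 66 66 is exactly B = 7 bytes: K' = 39 30 33 76 6f 66 66.
K' ⊕ ipad = 0f 06 05 40 59 50 50; K' ⊕ opad = 65 6c 6f 2a 33 3a 3a.
m1: inner = H(0f 06 05 40 59 50 50 99 6a 81 50) = 27; tag = H(65 6c 6f 2a 33 3a 3a 27) = 38
m2: inner = H(0f 06 05 40 59 50 50 74 77 32 67) = d7; tag = H(65 6c 6f 2a 33 3a 3a d7) = e8 ← matches
m3: inner = H(0f 06 05 40 59 50 50 c6 00 65 6e) = ec; tag = H(65 6c 6f 2a 33 3a 3a ec) = fd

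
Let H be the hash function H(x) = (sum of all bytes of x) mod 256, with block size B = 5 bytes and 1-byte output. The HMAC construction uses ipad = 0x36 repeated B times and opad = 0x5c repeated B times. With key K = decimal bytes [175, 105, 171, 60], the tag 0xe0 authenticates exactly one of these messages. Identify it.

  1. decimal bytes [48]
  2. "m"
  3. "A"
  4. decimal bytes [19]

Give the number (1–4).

1

Key decimal bytes [175, 105, 171, 60] = af 69 ab 3c is 4 bytes ≤ B = 5; zero-pad to 5 bytes: K' = af 69 ab 3c 00.
K' ⊕ ipad = 99 5f 9d 0a 36; K' ⊕ opad = f3 35 f7 60 5c.
m1: inner = H(99 5f 9d 0a 36 30) = 05; tag = H(f3 35 f7 60 5c 05) = e0 ← matches
m2: inner = H(99 5f 9d 0a 36 6d) = 42; tag = H(f3 35 f7 60 5c 42) = 1d
m3: inner = H(99 5f 9d 0a 36 41) = 16; tag = H(f3 35 f7 60 5c 16) = f1
m4: inner = H(99 5f 9d 0a 36 13) = e8; tag = H(f3 35 f7 60 5c e8) = c3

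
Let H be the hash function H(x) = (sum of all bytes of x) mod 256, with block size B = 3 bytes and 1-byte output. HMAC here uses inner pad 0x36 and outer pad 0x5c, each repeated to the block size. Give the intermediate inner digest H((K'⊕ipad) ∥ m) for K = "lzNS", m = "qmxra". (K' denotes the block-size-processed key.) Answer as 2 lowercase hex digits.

Key "lzNS" = 6c 7a 4e 53 is 4 bytes > B = 3, so hash it first: H(key) = 87, then zero-pad to 3 bytes: K' = 87 00 00.
K' ⊕ ipad = b1 36 36.
Inner input = b1 36 36 ∥ 71 6d 78 72 61.
Inner hash: sum = 177+54+54+113+109+120+114+97 = 838; mod 256 = 70 → 46.

46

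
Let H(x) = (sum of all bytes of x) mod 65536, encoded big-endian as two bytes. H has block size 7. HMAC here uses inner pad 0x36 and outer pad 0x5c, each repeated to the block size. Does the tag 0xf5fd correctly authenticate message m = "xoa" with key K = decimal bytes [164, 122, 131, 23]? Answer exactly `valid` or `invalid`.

Key decimal bytes [164, 122, 131, 23] = a4 7a 83 17 is 4 bytes ≤ B = 7; zero-pad to 7 bytes: K' = a4 7a 83 17 00 00 00.
K' ⊕ ipad = 92 4c b5 21 36 36 36; K' ⊕ opad = f8 26 df 4b 5c 5c 5c.
Inner hash: sum = 146+76+181+33+54+54+54+120+111+97 = 926 → 03 9e.
Outer hash (recomputed tag): sum = 248+38+223+75+92+92+92+3+158 = 1021 → 03 fd.
Recomputed tag = 03fd; claimed = f5fd → mismatch.

invalid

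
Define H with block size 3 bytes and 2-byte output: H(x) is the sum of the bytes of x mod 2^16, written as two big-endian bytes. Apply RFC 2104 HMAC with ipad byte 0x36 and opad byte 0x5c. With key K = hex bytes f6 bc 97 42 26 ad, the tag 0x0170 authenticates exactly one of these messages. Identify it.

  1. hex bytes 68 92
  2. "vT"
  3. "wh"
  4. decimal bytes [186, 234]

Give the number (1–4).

Key hex bytes f6 bc 97 42 26 ad is 6 bytes > B = 3, so hash it first: H(key) = 03 5e, then zero-pad to 3 bytes: K' = 03 5e 00.
K' ⊕ ipad = 35 68 36; K' ⊕ opad = 5f 02 5c.
m1: inner = H(35 68 36 68 92) = 01 cd; tag = H(5f 02 5c 01 cd) = 018b
m2: inner = H(35 68 36 76 54) = 01 9d; tag = H(5f 02 5c 01 9d) = 015b
m3: inner = H(35 68 36 77 68) = 01 b2; tag = H(5f 02 5c 01 b2) = 0170 ← matches
m4: inner = H(35 68 36 ba ea) = 02 77; tag = H(5f 02 5c 02 77) = 0136

3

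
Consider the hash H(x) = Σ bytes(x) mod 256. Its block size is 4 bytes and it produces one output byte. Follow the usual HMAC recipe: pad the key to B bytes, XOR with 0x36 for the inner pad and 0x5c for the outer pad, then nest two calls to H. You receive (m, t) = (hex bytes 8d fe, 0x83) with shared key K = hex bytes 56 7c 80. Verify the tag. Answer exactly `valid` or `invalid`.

valid

Key hex bytes 56 7c 80 is 3 bytes ≤ B = 4; zero-pad to 4 bytes: K' = 56 7c 80 00.
K' ⊕ ipad = 60 4a b6 36; K' ⊕ opad = 0a 20 dc 5c.
Inner hash: sum = 96+74+182+54+141+254 = 801; mod 256 = 33 → 21.
Outer hash (recomputed tag): sum = 10+32+220+92+33 = 387; mod 256 = 131 → 83.
Recomputed tag = 83; claimed = 83 → match.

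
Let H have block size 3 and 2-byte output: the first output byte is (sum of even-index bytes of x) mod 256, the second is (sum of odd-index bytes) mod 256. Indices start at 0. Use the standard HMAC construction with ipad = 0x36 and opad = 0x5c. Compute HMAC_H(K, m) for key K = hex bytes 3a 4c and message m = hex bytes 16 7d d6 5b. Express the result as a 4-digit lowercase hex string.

Key hex bytes 3a 4c is 2 bytes ≤ B = 3; zero-pad to 3 bytes: K' = 3a 4c 00.
K' ⊕ ipad = 0c 7a 36.  K' ⊕ opad = 66 10 5c.
Inner input = (K'⊕ipad) ∥ m = 0c 7a 36 ∥ 16 7d d6 5b.
Inner hash: even-index sum = 282 mod 256 = 26; odd-index sum = 358 mod 256 = 102 → 1a 66.
Outer input = (K'⊕opad) ∥ inner = 66 10 5c ∥ 1a 66.
Outer hash (tag): even-index sum = 296 mod 256 = 40; odd-index sum = 42 mod 256 = 42 → 28 2a.

282a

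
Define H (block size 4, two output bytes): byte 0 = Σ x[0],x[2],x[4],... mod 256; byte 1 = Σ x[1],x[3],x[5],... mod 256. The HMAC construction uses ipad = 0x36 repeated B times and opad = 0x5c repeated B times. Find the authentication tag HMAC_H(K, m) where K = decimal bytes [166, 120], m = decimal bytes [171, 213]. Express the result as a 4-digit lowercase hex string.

c7d9

Key decimal bytes [166, 120] = a6 78 is 2 bytes ≤ B = 4; zero-pad to 4 bytes: K' = a6 78 00 00.
K' ⊕ ipad = 90 4e 36 36.  K' ⊕ opad = fa 24 5c 5c.
Inner input = (K'⊕ipad) ∥ m = 90 4e 36 36 ∥ ab d5.
Inner hash: even-index sum = 369 mod 256 = 113; odd-index sum = 345 mod 256 = 89 → 71 59.
Outer input = (K'⊕opad) ∥ inner = fa 24 5c 5c ∥ 71 59.
Outer hash (tag): even-index sum = 455 mod 256 = 199; odd-index sum = 217 mod 256 = 217 → c7 d9.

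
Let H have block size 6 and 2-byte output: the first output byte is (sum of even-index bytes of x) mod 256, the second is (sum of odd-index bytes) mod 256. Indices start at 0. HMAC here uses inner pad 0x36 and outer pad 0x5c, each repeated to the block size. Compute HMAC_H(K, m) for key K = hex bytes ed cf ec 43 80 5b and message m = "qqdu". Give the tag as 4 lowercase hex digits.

Key hex bytes ed cf ec 43 80 5b is exactly B = 6 bytes: K' = ed cf ec 43 80 5b.
K' ⊕ ipad = db f9 da 75 b6 6d.  K' ⊕ opad = b1 93 b0 1f dc 07.
Inner input = (K'⊕ipad) ∥ m = db f9 da 75 b6 6d ∥ 71 71 64 75.
Inner hash: even-index sum = 832 mod 256 = 64; odd-index sum = 705 mod 256 = 193 → 40 c1.
Outer input = (K'⊕opad) ∥ inner = b1 93 b0 1f dc 07 ∥ 40 c1.
Outer hash (tag): even-index sum = 637 mod 256 = 125; odd-index sum = 378 mod 256 = 122 → 7d 7a.

7d7a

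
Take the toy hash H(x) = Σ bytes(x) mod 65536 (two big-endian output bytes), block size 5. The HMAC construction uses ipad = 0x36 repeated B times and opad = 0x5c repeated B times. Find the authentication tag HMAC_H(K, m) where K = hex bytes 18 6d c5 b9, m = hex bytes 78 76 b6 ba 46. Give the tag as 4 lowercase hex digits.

Key hex bytes 18 6d c5 b9 is 4 bytes ≤ B = 5; zero-pad to 5 bytes: K' = 18 6d c5 b9 00.
K' ⊕ ipad = 2e 5b f3 8f 36.  K' ⊕ opad = 44 31 99 e5 5c.
Inner input = (K'⊕ipad) ∥ m = 2e 5b f3 8f 36 ∥ 78 76 b6 ba 46.
Inner hash: sum = 46+91+243+143+54+120+118+182+186+70 = 1253 → 04 e5.
Outer input = (K'⊕opad) ∥ inner = 44 31 99 e5 5c ∥ 04 e5.
Outer hash (tag): sum = 68+49+153+229+92+4+229 = 824 → 03 38.

0338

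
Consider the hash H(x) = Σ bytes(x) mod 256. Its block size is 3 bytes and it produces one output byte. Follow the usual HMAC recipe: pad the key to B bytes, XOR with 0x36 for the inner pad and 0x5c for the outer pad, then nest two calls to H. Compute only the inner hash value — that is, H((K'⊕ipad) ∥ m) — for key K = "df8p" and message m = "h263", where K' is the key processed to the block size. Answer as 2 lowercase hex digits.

b3

Key "df8p" = 64 66 38 70 is 4 bytes > B = 3, so hash it first: H(key) = 72, then zero-pad to 3 bytes: K' = 72 00 00.
K' ⊕ ipad = 44 36 36.
Inner input = 44 36 36 ∥ 68 32 36 33.
Inner hash: sum = 68+54+54+104+50+54+51 = 435; mod 256 = 179 → b3.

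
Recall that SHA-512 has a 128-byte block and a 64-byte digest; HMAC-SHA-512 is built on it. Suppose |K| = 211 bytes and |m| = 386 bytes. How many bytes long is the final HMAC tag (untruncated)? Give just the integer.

64

The tag is one SHA-512 digest: 64 bytes.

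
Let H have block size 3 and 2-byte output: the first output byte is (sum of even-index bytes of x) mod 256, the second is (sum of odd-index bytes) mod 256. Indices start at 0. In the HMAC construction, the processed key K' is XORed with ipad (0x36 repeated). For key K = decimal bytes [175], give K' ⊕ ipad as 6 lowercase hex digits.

993636

Key decimal bytes [175] = af is 1 byte ≤ B = 3; zero-pad to 3 bytes: K' = af 00 00.
XOR each byte with 0x36: af⊕36=99, 00⊕36=36, 00⊕36=36.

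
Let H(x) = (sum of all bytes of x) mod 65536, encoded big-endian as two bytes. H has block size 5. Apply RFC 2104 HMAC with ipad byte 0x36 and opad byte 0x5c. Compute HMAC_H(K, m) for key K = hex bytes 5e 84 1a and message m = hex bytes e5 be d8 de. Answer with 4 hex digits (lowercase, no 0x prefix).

Key hex bytes 5e 84 1a is 3 bytes ≤ B = 5; zero-pad to 5 bytes: K' = 5e 84 1a 00 00.
K' ⊕ ipad = 68 b2 2c 36 36.  K' ⊕ opad = 02 d8 46 5c 5c.
Inner input = (K'⊕ipad) ∥ m = 68 b2 2c 36 36 ∥ e5 be d8 de.
Inner hash: sum = 104+178+44+54+54+229+190+216+222 = 1291 → 05 0b.
Outer input = (K'⊕opad) ∥ inner = 02 d8 46 5c 5c ∥ 05 0b.
Outer hash (tag): sum = 2+216+70+92+92+5+11 = 488 → 01 e8.

01e8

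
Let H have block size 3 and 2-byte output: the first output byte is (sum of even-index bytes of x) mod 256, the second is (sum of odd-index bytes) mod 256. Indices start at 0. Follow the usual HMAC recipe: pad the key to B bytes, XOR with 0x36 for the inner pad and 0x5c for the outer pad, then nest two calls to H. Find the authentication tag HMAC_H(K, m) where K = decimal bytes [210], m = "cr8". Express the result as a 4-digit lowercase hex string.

bbe8

Key decimal bytes [210] = d2 is 1 byte ≤ B = 3; zero-pad to 3 bytes: K' = d2 00 00.
K' ⊕ ipad = e4 36 36.  K' ⊕ opad = 8e 5c 5c.
Inner input = (K'⊕ipad) ∥ m = e4 36 36 ∥ 63 72 38.
Inner hash: even-index sum = 396 mod 256 = 140; odd-index sum = 209 mod 256 = 209 → 8c d1.
Outer input = (K'⊕opad) ∥ inner = 8e 5c 5c ∥ 8c d1.
Outer hash (tag): even-index sum = 443 mod 256 = 187; odd-index sum = 232 mod 256 = 232 → bb e8.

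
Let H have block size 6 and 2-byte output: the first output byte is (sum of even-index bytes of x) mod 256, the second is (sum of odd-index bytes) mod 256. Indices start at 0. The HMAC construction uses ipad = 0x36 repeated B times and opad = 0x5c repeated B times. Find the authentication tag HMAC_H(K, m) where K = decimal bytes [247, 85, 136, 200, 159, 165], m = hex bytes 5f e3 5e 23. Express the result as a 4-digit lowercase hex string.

2790

Key decimal bytes [247, 85, 136, 200, 159, 165] = f7 55 88 c8 9f a5 is exactly B = 6 bytes: K' = f7 55 88 c8 9f a5.
K' ⊕ ipad = c1 63 be fe a9 93.  K' ⊕ opad = ab 09 d4 94 c3 f9.
Inner input = (K'⊕ipad) ∥ m = c1 63 be fe a9 93 ∥ 5f e3 5e 23.
Inner hash: even-index sum = 741 mod 256 = 229; odd-index sum = 762 mod 256 = 250 → e5 fa.
Outer input = (K'⊕opad) ∥ inner = ab 09 d4 94 c3 f9 ∥ e5 fa.
Outer hash (tag): even-index sum = 807 mod 256 = 39; odd-index sum = 656 mod 256 = 144 → 27 90.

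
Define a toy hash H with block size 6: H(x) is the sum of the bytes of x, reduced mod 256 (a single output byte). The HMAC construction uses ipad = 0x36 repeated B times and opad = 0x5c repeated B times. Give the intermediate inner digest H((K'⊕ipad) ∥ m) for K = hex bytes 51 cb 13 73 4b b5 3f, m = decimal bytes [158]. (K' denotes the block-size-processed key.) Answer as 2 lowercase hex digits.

Key hex bytes 51 cb 13 73 4b b5 3f is 7 bytes > B = 6, so hash it first: H(key) = e1, then zero-pad to 6 bytes: K' = e1 00 00 00 00 00.
K' ⊕ ipad = d7 36 36 36 36 36.
Inner input = d7 36 36 36 36 36 ∥ 9e.
Inner hash: sum = 215+54+54+54+54+54+158 = 643; mod 256 = 131 → 83.

83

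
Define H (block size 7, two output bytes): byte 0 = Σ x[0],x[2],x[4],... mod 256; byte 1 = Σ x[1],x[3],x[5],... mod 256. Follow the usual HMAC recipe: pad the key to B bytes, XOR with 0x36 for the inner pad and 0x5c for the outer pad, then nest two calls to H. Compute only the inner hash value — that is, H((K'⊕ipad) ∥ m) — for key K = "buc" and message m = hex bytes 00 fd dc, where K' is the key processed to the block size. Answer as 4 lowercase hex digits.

128b

Key "buc" = 62 75 63 is 3 bytes ≤ B = 7; zero-pad to 7 bytes: K' = 62 75 63 00 00 00 00.
K' ⊕ ipad = 54 43 55 36 36 36 36.
Inner input = 54 43 55 36 36 36 36 ∥ 00 fd dc.
Inner hash: even-index sum = 530 mod 256 = 18; odd-index sum = 395 mod 256 = 139 → 12 8b.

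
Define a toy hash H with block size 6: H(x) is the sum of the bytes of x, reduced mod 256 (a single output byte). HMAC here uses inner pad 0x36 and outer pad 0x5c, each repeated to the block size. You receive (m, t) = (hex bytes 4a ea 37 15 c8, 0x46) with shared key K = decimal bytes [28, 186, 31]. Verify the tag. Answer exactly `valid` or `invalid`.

valid

Key decimal bytes [28, 186, 31] = 1c ba 1f is 3 bytes ≤ B = 6; zero-pad to 6 bytes: K' = 1c ba 1f 00 00 00.
K' ⊕ ipad = 2a 8c 29 36 36 36; K' ⊕ opad = 40 e6 43 5c 5c 5c.
Inner hash: sum = 42+140+41+54+54+54+74+234+55+21+200 = 969; mod 256 = 201 → c9.
Outer hash (recomputed tag): sum = 64+230+67+92+92+92+201 = 838; mod 256 = 70 → 46.
Recomputed tag = 46; claimed = 46 → match.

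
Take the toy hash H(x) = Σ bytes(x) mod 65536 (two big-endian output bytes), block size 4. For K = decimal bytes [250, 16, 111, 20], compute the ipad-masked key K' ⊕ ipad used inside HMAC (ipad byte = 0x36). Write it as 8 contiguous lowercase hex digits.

Key decimal bytes [250, 16, 111, 20] = fa 10 6f 14 is exactly B = 4 bytes: K' = fa 10 6f 14.
XOR each byte with 0x36: fa⊕36=cc, 10⊕36=26, 6f⊕36=59, 14⊕36=22.

cc265922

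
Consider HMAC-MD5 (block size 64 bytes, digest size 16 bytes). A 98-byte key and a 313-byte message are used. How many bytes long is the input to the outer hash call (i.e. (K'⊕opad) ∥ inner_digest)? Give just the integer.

80

Key is 98 > 64 bytes, so it is hashed to 16 bytes then zero-padded to 64: |K'| = 64.
Outer input = (K'⊕opad) ∥ H(inner) → 64 + 16 = 80 bytes.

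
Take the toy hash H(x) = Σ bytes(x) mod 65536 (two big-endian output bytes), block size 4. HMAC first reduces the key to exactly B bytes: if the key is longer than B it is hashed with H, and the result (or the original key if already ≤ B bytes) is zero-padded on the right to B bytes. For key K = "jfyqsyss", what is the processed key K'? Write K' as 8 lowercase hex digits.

038c0000

|K| = 8 > B = 4, so first hash the key.
H(K): sum = 106+102+121+113+115+121+115+115 = 908 → 03 8c.
Zero-pad H(K) = 03 8c to 4 bytes: K' = 03 8c 00 00.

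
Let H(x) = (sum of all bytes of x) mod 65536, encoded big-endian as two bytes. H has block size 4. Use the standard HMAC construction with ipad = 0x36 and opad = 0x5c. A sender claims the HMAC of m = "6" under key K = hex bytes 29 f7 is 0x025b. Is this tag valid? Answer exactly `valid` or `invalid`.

Key hex bytes 29 f7 is 2 bytes ≤ B = 4; zero-pad to 4 bytes: K' = 29 f7 00 00.
K' ⊕ ipad = 1f c1 36 36; K' ⊕ opad = 75 ab 5c 5c.
Inner hash: sum = 31+193+54+54+54 = 386 → 01 82.
Outer hash (recomputed tag): sum = 117+171+92+92+1+130 = 603 → 02 5b.
Recomputed tag = 025b; claimed = 025b → match.

valid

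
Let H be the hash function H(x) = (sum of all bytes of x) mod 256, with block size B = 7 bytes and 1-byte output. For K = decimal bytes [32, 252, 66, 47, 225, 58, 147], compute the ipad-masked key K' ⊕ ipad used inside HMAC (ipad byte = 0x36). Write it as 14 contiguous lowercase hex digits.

16ca7419d70ca5

Key decimal bytes [32, 252, 66, 47, 225, 58, 147] = 20 fc 42 2f e1 3a 93 is exactly B = 7 bytes: K' = 20 fc 42 2f e1 3a 93.
XOR each byte with 0x36: 20⊕36=16, fc⊕36=ca, 42⊕36=74, 2f⊕36=19, e1⊕36=d7, 3a⊕36=0c, 93⊕36=a5.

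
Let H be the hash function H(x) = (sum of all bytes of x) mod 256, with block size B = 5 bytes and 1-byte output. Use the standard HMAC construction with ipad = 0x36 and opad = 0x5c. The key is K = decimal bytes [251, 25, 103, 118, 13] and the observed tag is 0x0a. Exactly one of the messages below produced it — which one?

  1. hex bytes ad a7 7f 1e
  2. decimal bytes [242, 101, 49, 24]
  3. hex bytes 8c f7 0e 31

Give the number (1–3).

Key decimal bytes [251, 25, 103, 118, 13] = fb 19 67 76 0d is exactly B = 5 bytes: K' = fb 19 67 76 0d.
K' ⊕ ipad = cd 2f 51 40 3b; K' ⊕ opad = a7 45 3b 2a 51.
m1: inner = H(cd 2f 51 40 3b ad a7 7f 1e) = b9; tag = H(a7 45 3b 2a 51 b9) = 5b
m2: inner = H(cd 2f 51 40 3b f2 65 31 18) = 68; tag = H(a7 45 3b 2a 51 68) = 0a ← matches
m3: inner = H(cd 2f 51 40 3b 8c f7 0e 31) = 8a; tag = H(a7 45 3b 2a 51 8a) = 2c

2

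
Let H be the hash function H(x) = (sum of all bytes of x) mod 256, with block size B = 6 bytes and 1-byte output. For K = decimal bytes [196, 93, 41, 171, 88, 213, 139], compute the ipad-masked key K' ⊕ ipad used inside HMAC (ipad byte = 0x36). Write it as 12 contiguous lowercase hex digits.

9b3636363636

Key decimal bytes [196, 93, 41, 171, 88, 213, 139] = c4 5d 29 ab 58 d5 8b is 7 bytes > B = 6, so hash it first: H(key) = ad, then zero-pad to 6 bytes: K' = ad 00 00 00 00 00.
XOR each byte with 0x36: ad⊕36=9b, 00⊕36=36, 00⊕36=36, 00⊕36=36, 00⊕36=36, 00⊕36=36.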